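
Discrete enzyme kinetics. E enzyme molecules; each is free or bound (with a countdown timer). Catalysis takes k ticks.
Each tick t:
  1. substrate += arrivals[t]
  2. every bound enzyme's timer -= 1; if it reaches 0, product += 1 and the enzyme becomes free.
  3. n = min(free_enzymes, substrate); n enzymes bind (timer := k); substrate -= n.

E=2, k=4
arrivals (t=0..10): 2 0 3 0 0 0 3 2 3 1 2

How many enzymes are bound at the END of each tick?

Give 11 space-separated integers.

Answer: 2 2 2 2 2 2 2 2 2 2 2

Derivation:
t=0: arr=2 -> substrate=0 bound=2 product=0
t=1: arr=0 -> substrate=0 bound=2 product=0
t=2: arr=3 -> substrate=3 bound=2 product=0
t=3: arr=0 -> substrate=3 bound=2 product=0
t=4: arr=0 -> substrate=1 bound=2 product=2
t=5: arr=0 -> substrate=1 bound=2 product=2
t=6: arr=3 -> substrate=4 bound=2 product=2
t=7: arr=2 -> substrate=6 bound=2 product=2
t=8: arr=3 -> substrate=7 bound=2 product=4
t=9: arr=1 -> substrate=8 bound=2 product=4
t=10: arr=2 -> substrate=10 bound=2 product=4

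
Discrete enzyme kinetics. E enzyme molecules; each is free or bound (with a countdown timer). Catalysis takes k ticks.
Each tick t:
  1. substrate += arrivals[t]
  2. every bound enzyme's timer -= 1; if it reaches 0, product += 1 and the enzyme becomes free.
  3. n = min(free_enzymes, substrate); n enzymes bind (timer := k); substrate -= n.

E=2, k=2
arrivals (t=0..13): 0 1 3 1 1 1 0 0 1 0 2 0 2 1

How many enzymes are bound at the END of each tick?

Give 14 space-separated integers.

Answer: 0 1 2 2 2 2 2 2 2 1 2 2 2 2

Derivation:
t=0: arr=0 -> substrate=0 bound=0 product=0
t=1: arr=1 -> substrate=0 bound=1 product=0
t=2: arr=3 -> substrate=2 bound=2 product=0
t=3: arr=1 -> substrate=2 bound=2 product=1
t=4: arr=1 -> substrate=2 bound=2 product=2
t=5: arr=1 -> substrate=2 bound=2 product=3
t=6: arr=0 -> substrate=1 bound=2 product=4
t=7: arr=0 -> substrate=0 bound=2 product=5
t=8: arr=1 -> substrate=0 bound=2 product=6
t=9: arr=0 -> substrate=0 bound=1 product=7
t=10: arr=2 -> substrate=0 bound=2 product=8
t=11: arr=0 -> substrate=0 bound=2 product=8
t=12: arr=2 -> substrate=0 bound=2 product=10
t=13: arr=1 -> substrate=1 bound=2 product=10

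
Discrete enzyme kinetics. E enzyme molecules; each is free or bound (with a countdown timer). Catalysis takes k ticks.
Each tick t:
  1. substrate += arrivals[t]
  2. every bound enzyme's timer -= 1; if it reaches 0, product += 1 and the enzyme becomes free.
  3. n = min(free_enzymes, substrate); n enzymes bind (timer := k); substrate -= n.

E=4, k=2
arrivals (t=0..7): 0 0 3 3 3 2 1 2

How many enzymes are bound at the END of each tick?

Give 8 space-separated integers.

t=0: arr=0 -> substrate=0 bound=0 product=0
t=1: arr=0 -> substrate=0 bound=0 product=0
t=2: arr=3 -> substrate=0 bound=3 product=0
t=3: arr=3 -> substrate=2 bound=4 product=0
t=4: arr=3 -> substrate=2 bound=4 product=3
t=5: arr=2 -> substrate=3 bound=4 product=4
t=6: arr=1 -> substrate=1 bound=4 product=7
t=7: arr=2 -> substrate=2 bound=4 product=8

Answer: 0 0 3 4 4 4 4 4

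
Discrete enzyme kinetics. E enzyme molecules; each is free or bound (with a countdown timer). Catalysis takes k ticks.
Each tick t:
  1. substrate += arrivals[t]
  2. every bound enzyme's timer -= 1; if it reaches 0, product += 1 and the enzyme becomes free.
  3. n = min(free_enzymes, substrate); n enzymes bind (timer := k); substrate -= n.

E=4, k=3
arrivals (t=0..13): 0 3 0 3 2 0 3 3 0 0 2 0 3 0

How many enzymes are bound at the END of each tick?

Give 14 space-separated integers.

Answer: 0 3 3 4 4 4 4 4 4 4 4 4 4 4

Derivation:
t=0: arr=0 -> substrate=0 bound=0 product=0
t=1: arr=3 -> substrate=0 bound=3 product=0
t=2: arr=0 -> substrate=0 bound=3 product=0
t=3: arr=3 -> substrate=2 bound=4 product=0
t=4: arr=2 -> substrate=1 bound=4 product=3
t=5: arr=0 -> substrate=1 bound=4 product=3
t=6: arr=3 -> substrate=3 bound=4 product=4
t=7: arr=3 -> substrate=3 bound=4 product=7
t=8: arr=0 -> substrate=3 bound=4 product=7
t=9: arr=0 -> substrate=2 bound=4 product=8
t=10: arr=2 -> substrate=1 bound=4 product=11
t=11: arr=0 -> substrate=1 bound=4 product=11
t=12: arr=3 -> substrate=3 bound=4 product=12
t=13: arr=0 -> substrate=0 bound=4 product=15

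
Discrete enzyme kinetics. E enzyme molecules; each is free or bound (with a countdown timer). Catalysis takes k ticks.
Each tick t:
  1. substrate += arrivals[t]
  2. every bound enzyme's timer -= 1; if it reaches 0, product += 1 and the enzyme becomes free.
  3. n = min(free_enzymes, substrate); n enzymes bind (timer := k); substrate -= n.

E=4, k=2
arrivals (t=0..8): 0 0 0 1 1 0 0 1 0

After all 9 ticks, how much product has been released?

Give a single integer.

t=0: arr=0 -> substrate=0 bound=0 product=0
t=1: arr=0 -> substrate=0 bound=0 product=0
t=2: arr=0 -> substrate=0 bound=0 product=0
t=3: arr=1 -> substrate=0 bound=1 product=0
t=4: arr=1 -> substrate=0 bound=2 product=0
t=5: arr=0 -> substrate=0 bound=1 product=1
t=6: arr=0 -> substrate=0 bound=0 product=2
t=7: arr=1 -> substrate=0 bound=1 product=2
t=8: arr=0 -> substrate=0 bound=1 product=2

Answer: 2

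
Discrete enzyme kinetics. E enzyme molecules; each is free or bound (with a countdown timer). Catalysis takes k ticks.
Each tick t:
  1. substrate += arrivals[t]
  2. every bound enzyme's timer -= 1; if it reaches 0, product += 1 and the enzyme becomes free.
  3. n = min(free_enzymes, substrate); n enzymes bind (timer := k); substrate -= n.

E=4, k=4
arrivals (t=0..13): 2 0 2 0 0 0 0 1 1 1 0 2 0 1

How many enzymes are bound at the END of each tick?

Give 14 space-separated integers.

t=0: arr=2 -> substrate=0 bound=2 product=0
t=1: arr=0 -> substrate=0 bound=2 product=0
t=2: arr=2 -> substrate=0 bound=4 product=0
t=3: arr=0 -> substrate=0 bound=4 product=0
t=4: arr=0 -> substrate=0 bound=2 product=2
t=5: arr=0 -> substrate=0 bound=2 product=2
t=6: arr=0 -> substrate=0 bound=0 product=4
t=7: arr=1 -> substrate=0 bound=1 product=4
t=8: arr=1 -> substrate=0 bound=2 product=4
t=9: arr=1 -> substrate=0 bound=3 product=4
t=10: arr=0 -> substrate=0 bound=3 product=4
t=11: arr=2 -> substrate=0 bound=4 product=5
t=12: arr=0 -> substrate=0 bound=3 product=6
t=13: arr=1 -> substrate=0 bound=3 product=7

Answer: 2 2 4 4 2 2 0 1 2 3 3 4 3 3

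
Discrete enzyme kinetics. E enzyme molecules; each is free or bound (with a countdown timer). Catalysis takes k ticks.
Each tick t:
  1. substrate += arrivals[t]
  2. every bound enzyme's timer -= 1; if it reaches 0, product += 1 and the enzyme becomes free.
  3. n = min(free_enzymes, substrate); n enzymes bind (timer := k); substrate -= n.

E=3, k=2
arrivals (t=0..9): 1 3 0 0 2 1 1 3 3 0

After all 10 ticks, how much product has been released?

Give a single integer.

Answer: 10

Derivation:
t=0: arr=1 -> substrate=0 bound=1 product=0
t=1: arr=3 -> substrate=1 bound=3 product=0
t=2: arr=0 -> substrate=0 bound=3 product=1
t=3: arr=0 -> substrate=0 bound=1 product=3
t=4: arr=2 -> substrate=0 bound=2 product=4
t=5: arr=1 -> substrate=0 bound=3 product=4
t=6: arr=1 -> substrate=0 bound=2 product=6
t=7: arr=3 -> substrate=1 bound=3 product=7
t=8: arr=3 -> substrate=3 bound=3 product=8
t=9: arr=0 -> substrate=1 bound=3 product=10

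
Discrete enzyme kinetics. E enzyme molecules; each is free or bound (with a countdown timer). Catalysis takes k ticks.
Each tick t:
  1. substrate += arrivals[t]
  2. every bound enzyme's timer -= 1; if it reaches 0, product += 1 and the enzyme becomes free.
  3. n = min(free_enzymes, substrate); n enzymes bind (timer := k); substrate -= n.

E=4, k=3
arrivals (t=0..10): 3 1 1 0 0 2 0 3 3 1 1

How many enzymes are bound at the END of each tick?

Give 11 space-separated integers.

t=0: arr=3 -> substrate=0 bound=3 product=0
t=1: arr=1 -> substrate=0 bound=4 product=0
t=2: arr=1 -> substrate=1 bound=4 product=0
t=3: arr=0 -> substrate=0 bound=2 product=3
t=4: arr=0 -> substrate=0 bound=1 product=4
t=5: arr=2 -> substrate=0 bound=3 product=4
t=6: arr=0 -> substrate=0 bound=2 product=5
t=7: arr=3 -> substrate=1 bound=4 product=5
t=8: arr=3 -> substrate=2 bound=4 product=7
t=9: arr=1 -> substrate=3 bound=4 product=7
t=10: arr=1 -> substrate=2 bound=4 product=9

Answer: 3 4 4 2 1 3 2 4 4 4 4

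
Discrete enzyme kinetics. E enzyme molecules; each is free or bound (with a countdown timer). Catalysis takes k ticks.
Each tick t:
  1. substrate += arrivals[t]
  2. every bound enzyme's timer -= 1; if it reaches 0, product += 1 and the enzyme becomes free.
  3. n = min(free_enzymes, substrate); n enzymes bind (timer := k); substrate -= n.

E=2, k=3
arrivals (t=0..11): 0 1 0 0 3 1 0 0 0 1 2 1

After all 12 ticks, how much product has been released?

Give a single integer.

Answer: 5

Derivation:
t=0: arr=0 -> substrate=0 bound=0 product=0
t=1: arr=1 -> substrate=0 bound=1 product=0
t=2: arr=0 -> substrate=0 bound=1 product=0
t=3: arr=0 -> substrate=0 bound=1 product=0
t=4: arr=3 -> substrate=1 bound=2 product=1
t=5: arr=1 -> substrate=2 bound=2 product=1
t=6: arr=0 -> substrate=2 bound=2 product=1
t=7: arr=0 -> substrate=0 bound=2 product=3
t=8: arr=0 -> substrate=0 bound=2 product=3
t=9: arr=1 -> substrate=1 bound=2 product=3
t=10: arr=2 -> substrate=1 bound=2 product=5
t=11: arr=1 -> substrate=2 bound=2 product=5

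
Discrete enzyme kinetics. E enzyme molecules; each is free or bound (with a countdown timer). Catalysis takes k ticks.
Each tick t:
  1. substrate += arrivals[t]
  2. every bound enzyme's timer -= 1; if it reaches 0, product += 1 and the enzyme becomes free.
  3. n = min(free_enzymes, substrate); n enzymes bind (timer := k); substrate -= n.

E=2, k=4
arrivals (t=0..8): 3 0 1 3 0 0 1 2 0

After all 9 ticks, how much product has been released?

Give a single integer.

Answer: 4

Derivation:
t=0: arr=3 -> substrate=1 bound=2 product=0
t=1: arr=0 -> substrate=1 bound=2 product=0
t=2: arr=1 -> substrate=2 bound=2 product=0
t=3: arr=3 -> substrate=5 bound=2 product=0
t=4: arr=0 -> substrate=3 bound=2 product=2
t=5: arr=0 -> substrate=3 bound=2 product=2
t=6: arr=1 -> substrate=4 bound=2 product=2
t=7: arr=2 -> substrate=6 bound=2 product=2
t=8: arr=0 -> substrate=4 bound=2 product=4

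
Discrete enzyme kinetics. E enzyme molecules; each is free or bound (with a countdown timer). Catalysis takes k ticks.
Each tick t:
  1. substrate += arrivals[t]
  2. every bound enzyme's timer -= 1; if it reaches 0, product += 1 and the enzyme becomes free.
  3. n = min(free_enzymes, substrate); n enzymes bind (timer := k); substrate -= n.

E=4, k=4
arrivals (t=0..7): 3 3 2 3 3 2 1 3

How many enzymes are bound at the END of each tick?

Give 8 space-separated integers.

Answer: 3 4 4 4 4 4 4 4

Derivation:
t=0: arr=3 -> substrate=0 bound=3 product=0
t=1: arr=3 -> substrate=2 bound=4 product=0
t=2: arr=2 -> substrate=4 bound=4 product=0
t=3: arr=3 -> substrate=7 bound=4 product=0
t=4: arr=3 -> substrate=7 bound=4 product=3
t=5: arr=2 -> substrate=8 bound=4 product=4
t=6: arr=1 -> substrate=9 bound=4 product=4
t=7: arr=3 -> substrate=12 bound=4 product=4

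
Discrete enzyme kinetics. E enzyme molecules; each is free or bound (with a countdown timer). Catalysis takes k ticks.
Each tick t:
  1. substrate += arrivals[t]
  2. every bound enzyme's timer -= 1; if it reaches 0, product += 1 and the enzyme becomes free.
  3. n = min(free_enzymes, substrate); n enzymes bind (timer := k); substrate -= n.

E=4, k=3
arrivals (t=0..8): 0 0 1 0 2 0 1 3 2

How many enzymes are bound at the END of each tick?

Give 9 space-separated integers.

t=0: arr=0 -> substrate=0 bound=0 product=0
t=1: arr=0 -> substrate=0 bound=0 product=0
t=2: arr=1 -> substrate=0 bound=1 product=0
t=3: arr=0 -> substrate=0 bound=1 product=0
t=4: arr=2 -> substrate=0 bound=3 product=0
t=5: arr=0 -> substrate=0 bound=2 product=1
t=6: arr=1 -> substrate=0 bound=3 product=1
t=7: arr=3 -> substrate=0 bound=4 product=3
t=8: arr=2 -> substrate=2 bound=4 product=3

Answer: 0 0 1 1 3 2 3 4 4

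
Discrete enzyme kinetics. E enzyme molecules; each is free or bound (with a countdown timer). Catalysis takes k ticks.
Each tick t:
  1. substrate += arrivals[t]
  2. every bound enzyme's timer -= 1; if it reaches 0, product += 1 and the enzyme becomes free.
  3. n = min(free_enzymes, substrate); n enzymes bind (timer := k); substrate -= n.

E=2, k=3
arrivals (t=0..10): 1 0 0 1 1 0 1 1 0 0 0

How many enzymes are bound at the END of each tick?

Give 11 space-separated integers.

Answer: 1 1 1 1 2 2 2 2 2 1 0

Derivation:
t=0: arr=1 -> substrate=0 bound=1 product=0
t=1: arr=0 -> substrate=0 bound=1 product=0
t=2: arr=0 -> substrate=0 bound=1 product=0
t=3: arr=1 -> substrate=0 bound=1 product=1
t=4: arr=1 -> substrate=0 bound=2 product=1
t=5: arr=0 -> substrate=0 bound=2 product=1
t=6: arr=1 -> substrate=0 bound=2 product=2
t=7: arr=1 -> substrate=0 bound=2 product=3
t=8: arr=0 -> substrate=0 bound=2 product=3
t=9: arr=0 -> substrate=0 bound=1 product=4
t=10: arr=0 -> substrate=0 bound=0 product=5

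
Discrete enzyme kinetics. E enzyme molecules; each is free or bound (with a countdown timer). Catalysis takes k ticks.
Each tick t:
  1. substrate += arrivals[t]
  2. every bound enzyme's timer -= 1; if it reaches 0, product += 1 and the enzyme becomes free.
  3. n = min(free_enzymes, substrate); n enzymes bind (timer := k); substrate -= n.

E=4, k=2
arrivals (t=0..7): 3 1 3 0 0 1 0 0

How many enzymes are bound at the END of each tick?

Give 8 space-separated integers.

Answer: 3 4 4 3 0 1 1 0

Derivation:
t=0: arr=3 -> substrate=0 bound=3 product=0
t=1: arr=1 -> substrate=0 bound=4 product=0
t=2: arr=3 -> substrate=0 bound=4 product=3
t=3: arr=0 -> substrate=0 bound=3 product=4
t=4: arr=0 -> substrate=0 bound=0 product=7
t=5: arr=1 -> substrate=0 bound=1 product=7
t=6: arr=0 -> substrate=0 bound=1 product=7
t=7: arr=0 -> substrate=0 bound=0 product=8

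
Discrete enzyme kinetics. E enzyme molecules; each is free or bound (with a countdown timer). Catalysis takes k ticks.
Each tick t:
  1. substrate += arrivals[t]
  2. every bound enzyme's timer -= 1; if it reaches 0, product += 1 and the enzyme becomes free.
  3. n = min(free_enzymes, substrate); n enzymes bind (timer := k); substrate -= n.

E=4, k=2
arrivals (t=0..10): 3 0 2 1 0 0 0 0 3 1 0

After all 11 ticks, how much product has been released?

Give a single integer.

t=0: arr=3 -> substrate=0 bound=3 product=0
t=1: arr=0 -> substrate=0 bound=3 product=0
t=2: arr=2 -> substrate=0 bound=2 product=3
t=3: arr=1 -> substrate=0 bound=3 product=3
t=4: arr=0 -> substrate=0 bound=1 product=5
t=5: arr=0 -> substrate=0 bound=0 product=6
t=6: arr=0 -> substrate=0 bound=0 product=6
t=7: arr=0 -> substrate=0 bound=0 product=6
t=8: arr=3 -> substrate=0 bound=3 product=6
t=9: arr=1 -> substrate=0 bound=4 product=6
t=10: arr=0 -> substrate=0 bound=1 product=9

Answer: 9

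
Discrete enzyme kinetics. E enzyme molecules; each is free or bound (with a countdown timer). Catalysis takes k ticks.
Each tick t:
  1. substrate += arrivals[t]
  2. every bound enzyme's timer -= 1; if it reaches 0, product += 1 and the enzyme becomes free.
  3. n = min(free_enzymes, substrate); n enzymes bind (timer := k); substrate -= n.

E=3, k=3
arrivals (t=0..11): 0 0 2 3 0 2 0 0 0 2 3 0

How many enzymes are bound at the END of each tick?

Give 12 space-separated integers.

Answer: 0 0 2 3 3 3 3 3 2 3 3 3

Derivation:
t=0: arr=0 -> substrate=0 bound=0 product=0
t=1: arr=0 -> substrate=0 bound=0 product=0
t=2: arr=2 -> substrate=0 bound=2 product=0
t=3: arr=3 -> substrate=2 bound=3 product=0
t=4: arr=0 -> substrate=2 bound=3 product=0
t=5: arr=2 -> substrate=2 bound=3 product=2
t=6: arr=0 -> substrate=1 bound=3 product=3
t=7: arr=0 -> substrate=1 bound=3 product=3
t=8: arr=0 -> substrate=0 bound=2 product=5
t=9: arr=2 -> substrate=0 bound=3 product=6
t=10: arr=3 -> substrate=3 bound=3 product=6
t=11: arr=0 -> substrate=2 bound=3 product=7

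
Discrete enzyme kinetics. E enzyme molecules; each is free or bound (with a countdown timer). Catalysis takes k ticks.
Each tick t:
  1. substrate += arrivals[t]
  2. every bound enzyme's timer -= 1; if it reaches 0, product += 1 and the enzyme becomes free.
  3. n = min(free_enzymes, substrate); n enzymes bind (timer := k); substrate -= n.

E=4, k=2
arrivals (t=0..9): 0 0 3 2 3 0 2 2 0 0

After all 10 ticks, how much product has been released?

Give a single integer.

Answer: 12

Derivation:
t=0: arr=0 -> substrate=0 bound=0 product=0
t=1: arr=0 -> substrate=0 bound=0 product=0
t=2: arr=3 -> substrate=0 bound=3 product=0
t=3: arr=2 -> substrate=1 bound=4 product=0
t=4: arr=3 -> substrate=1 bound=4 product=3
t=5: arr=0 -> substrate=0 bound=4 product=4
t=6: arr=2 -> substrate=0 bound=3 product=7
t=7: arr=2 -> substrate=0 bound=4 product=8
t=8: arr=0 -> substrate=0 bound=2 product=10
t=9: arr=0 -> substrate=0 bound=0 product=12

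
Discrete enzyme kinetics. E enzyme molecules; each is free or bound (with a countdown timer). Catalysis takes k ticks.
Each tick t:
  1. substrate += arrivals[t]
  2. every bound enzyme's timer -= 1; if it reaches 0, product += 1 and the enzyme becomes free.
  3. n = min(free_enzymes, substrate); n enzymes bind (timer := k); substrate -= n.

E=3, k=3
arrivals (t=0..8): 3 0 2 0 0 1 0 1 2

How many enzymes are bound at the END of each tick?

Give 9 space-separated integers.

Answer: 3 3 3 2 2 3 1 2 3

Derivation:
t=0: arr=3 -> substrate=0 bound=3 product=0
t=1: arr=0 -> substrate=0 bound=3 product=0
t=2: arr=2 -> substrate=2 bound=3 product=0
t=3: arr=0 -> substrate=0 bound=2 product=3
t=4: arr=0 -> substrate=0 bound=2 product=3
t=5: arr=1 -> substrate=0 bound=3 product=3
t=6: arr=0 -> substrate=0 bound=1 product=5
t=7: arr=1 -> substrate=0 bound=2 product=5
t=8: arr=2 -> substrate=0 bound=3 product=6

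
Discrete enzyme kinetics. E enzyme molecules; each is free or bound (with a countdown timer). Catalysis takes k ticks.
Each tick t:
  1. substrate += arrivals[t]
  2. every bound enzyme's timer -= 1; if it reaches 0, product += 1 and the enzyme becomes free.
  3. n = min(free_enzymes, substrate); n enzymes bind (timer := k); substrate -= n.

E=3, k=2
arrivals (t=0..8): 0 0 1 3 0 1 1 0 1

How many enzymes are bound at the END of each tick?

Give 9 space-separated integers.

t=0: arr=0 -> substrate=0 bound=0 product=0
t=1: arr=0 -> substrate=0 bound=0 product=0
t=2: arr=1 -> substrate=0 bound=1 product=0
t=3: arr=3 -> substrate=1 bound=3 product=0
t=4: arr=0 -> substrate=0 bound=3 product=1
t=5: arr=1 -> substrate=0 bound=2 product=3
t=6: arr=1 -> substrate=0 bound=2 product=4
t=7: arr=0 -> substrate=0 bound=1 product=5
t=8: arr=1 -> substrate=0 bound=1 product=6

Answer: 0 0 1 3 3 2 2 1 1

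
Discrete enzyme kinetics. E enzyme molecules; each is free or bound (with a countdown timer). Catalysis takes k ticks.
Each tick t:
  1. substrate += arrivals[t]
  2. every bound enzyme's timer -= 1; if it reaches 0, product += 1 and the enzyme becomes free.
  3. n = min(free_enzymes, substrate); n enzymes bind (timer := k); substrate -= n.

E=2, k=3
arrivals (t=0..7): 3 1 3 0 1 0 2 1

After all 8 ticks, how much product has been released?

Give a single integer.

t=0: arr=3 -> substrate=1 bound=2 product=0
t=1: arr=1 -> substrate=2 bound=2 product=0
t=2: arr=3 -> substrate=5 bound=2 product=0
t=3: arr=0 -> substrate=3 bound=2 product=2
t=4: arr=1 -> substrate=4 bound=2 product=2
t=5: arr=0 -> substrate=4 bound=2 product=2
t=6: arr=2 -> substrate=4 bound=2 product=4
t=7: arr=1 -> substrate=5 bound=2 product=4

Answer: 4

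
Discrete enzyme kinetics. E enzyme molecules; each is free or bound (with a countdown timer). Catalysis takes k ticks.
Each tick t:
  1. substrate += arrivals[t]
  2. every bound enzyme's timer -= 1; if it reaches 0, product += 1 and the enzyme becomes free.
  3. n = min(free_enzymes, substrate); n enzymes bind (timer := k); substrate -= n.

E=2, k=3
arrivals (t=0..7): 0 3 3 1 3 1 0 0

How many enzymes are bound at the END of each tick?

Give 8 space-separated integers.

Answer: 0 2 2 2 2 2 2 2

Derivation:
t=0: arr=0 -> substrate=0 bound=0 product=0
t=1: arr=3 -> substrate=1 bound=2 product=0
t=2: arr=3 -> substrate=4 bound=2 product=0
t=3: arr=1 -> substrate=5 bound=2 product=0
t=4: arr=3 -> substrate=6 bound=2 product=2
t=5: arr=1 -> substrate=7 bound=2 product=2
t=6: arr=0 -> substrate=7 bound=2 product=2
t=7: arr=0 -> substrate=5 bound=2 product=4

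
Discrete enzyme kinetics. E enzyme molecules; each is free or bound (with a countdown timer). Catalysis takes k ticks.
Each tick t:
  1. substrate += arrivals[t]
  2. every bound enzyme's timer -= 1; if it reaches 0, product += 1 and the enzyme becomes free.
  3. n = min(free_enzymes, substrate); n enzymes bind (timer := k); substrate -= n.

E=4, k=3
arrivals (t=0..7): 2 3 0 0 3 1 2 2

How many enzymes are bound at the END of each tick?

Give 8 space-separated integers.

t=0: arr=2 -> substrate=0 bound=2 product=0
t=1: arr=3 -> substrate=1 bound=4 product=0
t=2: arr=0 -> substrate=1 bound=4 product=0
t=3: arr=0 -> substrate=0 bound=3 product=2
t=4: arr=3 -> substrate=0 bound=4 product=4
t=5: arr=1 -> substrate=1 bound=4 product=4
t=6: arr=2 -> substrate=2 bound=4 product=5
t=7: arr=2 -> substrate=1 bound=4 product=8

Answer: 2 4 4 3 4 4 4 4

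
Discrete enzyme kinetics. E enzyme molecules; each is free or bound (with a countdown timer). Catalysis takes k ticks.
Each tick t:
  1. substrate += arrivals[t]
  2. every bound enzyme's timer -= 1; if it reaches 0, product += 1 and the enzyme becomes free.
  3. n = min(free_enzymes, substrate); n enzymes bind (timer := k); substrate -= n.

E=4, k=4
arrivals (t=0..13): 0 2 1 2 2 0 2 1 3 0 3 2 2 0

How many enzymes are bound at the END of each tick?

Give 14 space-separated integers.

Answer: 0 2 3 4 4 4 4 4 4 4 4 4 4 4

Derivation:
t=0: arr=0 -> substrate=0 bound=0 product=0
t=1: arr=2 -> substrate=0 bound=2 product=0
t=2: arr=1 -> substrate=0 bound=3 product=0
t=3: arr=2 -> substrate=1 bound=4 product=0
t=4: arr=2 -> substrate=3 bound=4 product=0
t=5: arr=0 -> substrate=1 bound=4 product=2
t=6: arr=2 -> substrate=2 bound=4 product=3
t=7: arr=1 -> substrate=2 bound=4 product=4
t=8: arr=3 -> substrate=5 bound=4 product=4
t=9: arr=0 -> substrate=3 bound=4 product=6
t=10: arr=3 -> substrate=5 bound=4 product=7
t=11: arr=2 -> substrate=6 bound=4 product=8
t=12: arr=2 -> substrate=8 bound=4 product=8
t=13: arr=0 -> substrate=6 bound=4 product=10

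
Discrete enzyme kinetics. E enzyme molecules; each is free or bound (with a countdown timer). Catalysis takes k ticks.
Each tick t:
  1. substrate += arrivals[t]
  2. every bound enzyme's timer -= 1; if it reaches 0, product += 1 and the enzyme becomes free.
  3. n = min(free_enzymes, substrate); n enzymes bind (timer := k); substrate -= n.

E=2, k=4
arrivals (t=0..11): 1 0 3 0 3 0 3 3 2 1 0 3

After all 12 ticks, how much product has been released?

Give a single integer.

Answer: 4

Derivation:
t=0: arr=1 -> substrate=0 bound=1 product=0
t=1: arr=0 -> substrate=0 bound=1 product=0
t=2: arr=3 -> substrate=2 bound=2 product=0
t=3: arr=0 -> substrate=2 bound=2 product=0
t=4: arr=3 -> substrate=4 bound=2 product=1
t=5: arr=0 -> substrate=4 bound=2 product=1
t=6: arr=3 -> substrate=6 bound=2 product=2
t=7: arr=3 -> substrate=9 bound=2 product=2
t=8: arr=2 -> substrate=10 bound=2 product=3
t=9: arr=1 -> substrate=11 bound=2 product=3
t=10: arr=0 -> substrate=10 bound=2 product=4
t=11: arr=3 -> substrate=13 bound=2 product=4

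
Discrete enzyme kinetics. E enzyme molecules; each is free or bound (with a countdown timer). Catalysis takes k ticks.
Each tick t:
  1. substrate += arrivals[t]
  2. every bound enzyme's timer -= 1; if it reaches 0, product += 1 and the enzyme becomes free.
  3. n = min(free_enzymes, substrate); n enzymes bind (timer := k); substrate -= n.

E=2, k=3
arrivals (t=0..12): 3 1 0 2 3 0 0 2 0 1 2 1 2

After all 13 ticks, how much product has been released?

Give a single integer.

Answer: 8

Derivation:
t=0: arr=3 -> substrate=1 bound=2 product=0
t=1: arr=1 -> substrate=2 bound=2 product=0
t=2: arr=0 -> substrate=2 bound=2 product=0
t=3: arr=2 -> substrate=2 bound=2 product=2
t=4: arr=3 -> substrate=5 bound=2 product=2
t=5: arr=0 -> substrate=5 bound=2 product=2
t=6: arr=0 -> substrate=3 bound=2 product=4
t=7: arr=2 -> substrate=5 bound=2 product=4
t=8: arr=0 -> substrate=5 bound=2 product=4
t=9: arr=1 -> substrate=4 bound=2 product=6
t=10: arr=2 -> substrate=6 bound=2 product=6
t=11: arr=1 -> substrate=7 bound=2 product=6
t=12: arr=2 -> substrate=7 bound=2 product=8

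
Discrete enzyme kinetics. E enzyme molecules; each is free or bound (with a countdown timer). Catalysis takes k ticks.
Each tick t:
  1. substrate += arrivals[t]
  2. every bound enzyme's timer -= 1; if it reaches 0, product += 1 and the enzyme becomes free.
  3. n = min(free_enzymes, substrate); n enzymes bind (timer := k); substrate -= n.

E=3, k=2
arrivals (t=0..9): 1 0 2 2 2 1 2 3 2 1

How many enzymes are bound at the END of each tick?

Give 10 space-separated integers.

Answer: 1 1 2 3 3 3 3 3 3 3

Derivation:
t=0: arr=1 -> substrate=0 bound=1 product=0
t=1: arr=0 -> substrate=0 bound=1 product=0
t=2: arr=2 -> substrate=0 bound=2 product=1
t=3: arr=2 -> substrate=1 bound=3 product=1
t=4: arr=2 -> substrate=1 bound=3 product=3
t=5: arr=1 -> substrate=1 bound=3 product=4
t=6: arr=2 -> substrate=1 bound=3 product=6
t=7: arr=3 -> substrate=3 bound=3 product=7
t=8: arr=2 -> substrate=3 bound=3 product=9
t=9: arr=1 -> substrate=3 bound=3 product=10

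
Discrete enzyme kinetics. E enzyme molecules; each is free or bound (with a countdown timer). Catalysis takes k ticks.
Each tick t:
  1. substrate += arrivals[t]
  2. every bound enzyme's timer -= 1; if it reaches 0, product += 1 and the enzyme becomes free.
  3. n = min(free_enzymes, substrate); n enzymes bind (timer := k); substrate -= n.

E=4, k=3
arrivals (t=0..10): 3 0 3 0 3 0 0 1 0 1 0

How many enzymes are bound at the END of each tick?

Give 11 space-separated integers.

t=0: arr=3 -> substrate=0 bound=3 product=0
t=1: arr=0 -> substrate=0 bound=3 product=0
t=2: arr=3 -> substrate=2 bound=4 product=0
t=3: arr=0 -> substrate=0 bound=3 product=3
t=4: arr=3 -> substrate=2 bound=4 product=3
t=5: arr=0 -> substrate=1 bound=4 product=4
t=6: arr=0 -> substrate=0 bound=3 product=6
t=7: arr=1 -> substrate=0 bound=3 product=7
t=8: arr=0 -> substrate=0 bound=2 product=8
t=9: arr=1 -> substrate=0 bound=2 product=9
t=10: arr=0 -> substrate=0 bound=1 product=10

Answer: 3 3 4 3 4 4 3 3 2 2 1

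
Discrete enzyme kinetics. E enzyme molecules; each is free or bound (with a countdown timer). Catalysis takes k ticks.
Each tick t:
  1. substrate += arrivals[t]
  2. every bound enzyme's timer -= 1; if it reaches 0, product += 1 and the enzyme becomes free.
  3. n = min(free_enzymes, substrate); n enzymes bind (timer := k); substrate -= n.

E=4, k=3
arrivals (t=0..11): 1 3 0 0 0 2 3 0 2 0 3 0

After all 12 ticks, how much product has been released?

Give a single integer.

Answer: 10

Derivation:
t=0: arr=1 -> substrate=0 bound=1 product=0
t=1: arr=3 -> substrate=0 bound=4 product=0
t=2: arr=0 -> substrate=0 bound=4 product=0
t=3: arr=0 -> substrate=0 bound=3 product=1
t=4: arr=0 -> substrate=0 bound=0 product=4
t=5: arr=2 -> substrate=0 bound=2 product=4
t=6: arr=3 -> substrate=1 bound=4 product=4
t=7: arr=0 -> substrate=1 bound=4 product=4
t=8: arr=2 -> substrate=1 bound=4 product=6
t=9: arr=0 -> substrate=0 bound=3 product=8
t=10: arr=3 -> substrate=2 bound=4 product=8
t=11: arr=0 -> substrate=0 bound=4 product=10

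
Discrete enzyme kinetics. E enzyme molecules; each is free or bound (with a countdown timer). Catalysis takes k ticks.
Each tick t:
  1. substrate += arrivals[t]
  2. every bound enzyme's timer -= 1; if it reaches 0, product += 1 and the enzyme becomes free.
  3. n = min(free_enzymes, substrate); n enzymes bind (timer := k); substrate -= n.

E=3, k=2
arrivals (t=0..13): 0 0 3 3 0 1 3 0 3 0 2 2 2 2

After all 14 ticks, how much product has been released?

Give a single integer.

t=0: arr=0 -> substrate=0 bound=0 product=0
t=1: arr=0 -> substrate=0 bound=0 product=0
t=2: arr=3 -> substrate=0 bound=3 product=0
t=3: arr=3 -> substrate=3 bound=3 product=0
t=4: arr=0 -> substrate=0 bound=3 product=3
t=5: arr=1 -> substrate=1 bound=3 product=3
t=6: arr=3 -> substrate=1 bound=3 product=6
t=7: arr=0 -> substrate=1 bound=3 product=6
t=8: arr=3 -> substrate=1 bound=3 product=9
t=9: arr=0 -> substrate=1 bound=3 product=9
t=10: arr=2 -> substrate=0 bound=3 product=12
t=11: arr=2 -> substrate=2 bound=3 product=12
t=12: arr=2 -> substrate=1 bound=3 product=15
t=13: arr=2 -> substrate=3 bound=3 product=15

Answer: 15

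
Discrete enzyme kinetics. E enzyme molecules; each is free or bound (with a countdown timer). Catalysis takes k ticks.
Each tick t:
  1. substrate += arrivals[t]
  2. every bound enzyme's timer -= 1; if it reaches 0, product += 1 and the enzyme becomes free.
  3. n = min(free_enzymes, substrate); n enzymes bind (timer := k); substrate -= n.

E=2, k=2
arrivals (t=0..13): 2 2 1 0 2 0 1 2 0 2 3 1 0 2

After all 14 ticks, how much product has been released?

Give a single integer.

t=0: arr=2 -> substrate=0 bound=2 product=0
t=1: arr=2 -> substrate=2 bound=2 product=0
t=2: arr=1 -> substrate=1 bound=2 product=2
t=3: arr=0 -> substrate=1 bound=2 product=2
t=4: arr=2 -> substrate=1 bound=2 product=4
t=5: arr=0 -> substrate=1 bound=2 product=4
t=6: arr=1 -> substrate=0 bound=2 product=6
t=7: arr=2 -> substrate=2 bound=2 product=6
t=8: arr=0 -> substrate=0 bound=2 product=8
t=9: arr=2 -> substrate=2 bound=2 product=8
t=10: arr=3 -> substrate=3 bound=2 product=10
t=11: arr=1 -> substrate=4 bound=2 product=10
t=12: arr=0 -> substrate=2 bound=2 product=12
t=13: arr=2 -> substrate=4 bound=2 product=12

Answer: 12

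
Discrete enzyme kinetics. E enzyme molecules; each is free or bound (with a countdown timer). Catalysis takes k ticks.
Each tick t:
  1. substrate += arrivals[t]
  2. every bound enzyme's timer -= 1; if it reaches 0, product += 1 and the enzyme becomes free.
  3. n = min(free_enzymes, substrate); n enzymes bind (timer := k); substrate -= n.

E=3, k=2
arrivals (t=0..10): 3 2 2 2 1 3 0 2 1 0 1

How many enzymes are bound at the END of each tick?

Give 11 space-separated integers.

Answer: 3 3 3 3 3 3 3 3 3 3 2

Derivation:
t=0: arr=3 -> substrate=0 bound=3 product=0
t=1: arr=2 -> substrate=2 bound=3 product=0
t=2: arr=2 -> substrate=1 bound=3 product=3
t=3: arr=2 -> substrate=3 bound=3 product=3
t=4: arr=1 -> substrate=1 bound=3 product=6
t=5: arr=3 -> substrate=4 bound=3 product=6
t=6: arr=0 -> substrate=1 bound=3 product=9
t=7: arr=2 -> substrate=3 bound=3 product=9
t=8: arr=1 -> substrate=1 bound=3 product=12
t=9: arr=0 -> substrate=1 bound=3 product=12
t=10: arr=1 -> substrate=0 bound=2 product=15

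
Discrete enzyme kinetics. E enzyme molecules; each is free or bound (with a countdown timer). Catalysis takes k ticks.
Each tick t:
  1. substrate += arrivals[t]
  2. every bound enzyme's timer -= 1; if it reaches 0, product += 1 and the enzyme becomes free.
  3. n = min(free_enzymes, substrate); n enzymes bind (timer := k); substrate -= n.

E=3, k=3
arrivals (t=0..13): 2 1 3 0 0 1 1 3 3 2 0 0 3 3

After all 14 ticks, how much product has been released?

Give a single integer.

t=0: arr=2 -> substrate=0 bound=2 product=0
t=1: arr=1 -> substrate=0 bound=3 product=0
t=2: arr=3 -> substrate=3 bound=3 product=0
t=3: arr=0 -> substrate=1 bound=3 product=2
t=4: arr=0 -> substrate=0 bound=3 product=3
t=5: arr=1 -> substrate=1 bound=3 product=3
t=6: arr=1 -> substrate=0 bound=3 product=5
t=7: arr=3 -> substrate=2 bound=3 product=6
t=8: arr=3 -> substrate=5 bound=3 product=6
t=9: arr=2 -> substrate=5 bound=3 product=8
t=10: arr=0 -> substrate=4 bound=3 product=9
t=11: arr=0 -> substrate=4 bound=3 product=9
t=12: arr=3 -> substrate=5 bound=3 product=11
t=13: arr=3 -> substrate=7 bound=3 product=12

Answer: 12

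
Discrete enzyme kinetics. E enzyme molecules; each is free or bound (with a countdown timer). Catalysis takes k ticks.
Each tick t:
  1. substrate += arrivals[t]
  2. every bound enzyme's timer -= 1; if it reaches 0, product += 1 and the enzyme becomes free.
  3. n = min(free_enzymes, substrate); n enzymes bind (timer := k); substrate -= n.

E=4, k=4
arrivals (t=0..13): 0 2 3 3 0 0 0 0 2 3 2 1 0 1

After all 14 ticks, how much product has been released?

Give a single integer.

Answer: 10

Derivation:
t=0: arr=0 -> substrate=0 bound=0 product=0
t=1: arr=2 -> substrate=0 bound=2 product=0
t=2: arr=3 -> substrate=1 bound=4 product=0
t=3: arr=3 -> substrate=4 bound=4 product=0
t=4: arr=0 -> substrate=4 bound=4 product=0
t=5: arr=0 -> substrate=2 bound=4 product=2
t=6: arr=0 -> substrate=0 bound=4 product=4
t=7: arr=0 -> substrate=0 bound=4 product=4
t=8: arr=2 -> substrate=2 bound=4 product=4
t=9: arr=3 -> substrate=3 bound=4 product=6
t=10: arr=2 -> substrate=3 bound=4 product=8
t=11: arr=1 -> substrate=4 bound=4 product=8
t=12: arr=0 -> substrate=4 bound=4 product=8
t=13: arr=1 -> substrate=3 bound=4 product=10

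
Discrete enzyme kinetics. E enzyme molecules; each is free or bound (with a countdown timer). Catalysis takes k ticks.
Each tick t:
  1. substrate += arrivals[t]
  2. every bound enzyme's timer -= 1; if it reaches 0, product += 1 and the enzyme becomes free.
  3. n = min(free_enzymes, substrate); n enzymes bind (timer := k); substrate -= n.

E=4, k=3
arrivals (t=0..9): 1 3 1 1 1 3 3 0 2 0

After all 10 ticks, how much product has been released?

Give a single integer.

Answer: 9

Derivation:
t=0: arr=1 -> substrate=0 bound=1 product=0
t=1: arr=3 -> substrate=0 bound=4 product=0
t=2: arr=1 -> substrate=1 bound=4 product=0
t=3: arr=1 -> substrate=1 bound=4 product=1
t=4: arr=1 -> substrate=0 bound=3 product=4
t=5: arr=3 -> substrate=2 bound=4 product=4
t=6: arr=3 -> substrate=4 bound=4 product=5
t=7: arr=0 -> substrate=2 bound=4 product=7
t=8: arr=2 -> substrate=3 bound=4 product=8
t=9: arr=0 -> substrate=2 bound=4 product=9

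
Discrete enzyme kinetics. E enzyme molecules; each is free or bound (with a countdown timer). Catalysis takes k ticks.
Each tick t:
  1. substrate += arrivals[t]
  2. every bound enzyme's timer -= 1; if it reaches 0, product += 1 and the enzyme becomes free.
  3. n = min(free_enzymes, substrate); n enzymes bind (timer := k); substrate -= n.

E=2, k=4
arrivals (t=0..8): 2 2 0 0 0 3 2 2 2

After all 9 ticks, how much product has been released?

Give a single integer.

Answer: 4

Derivation:
t=0: arr=2 -> substrate=0 bound=2 product=0
t=1: arr=2 -> substrate=2 bound=2 product=0
t=2: arr=0 -> substrate=2 bound=2 product=0
t=3: arr=0 -> substrate=2 bound=2 product=0
t=4: arr=0 -> substrate=0 bound=2 product=2
t=5: arr=3 -> substrate=3 bound=2 product=2
t=6: arr=2 -> substrate=5 bound=2 product=2
t=7: arr=2 -> substrate=7 bound=2 product=2
t=8: arr=2 -> substrate=7 bound=2 product=4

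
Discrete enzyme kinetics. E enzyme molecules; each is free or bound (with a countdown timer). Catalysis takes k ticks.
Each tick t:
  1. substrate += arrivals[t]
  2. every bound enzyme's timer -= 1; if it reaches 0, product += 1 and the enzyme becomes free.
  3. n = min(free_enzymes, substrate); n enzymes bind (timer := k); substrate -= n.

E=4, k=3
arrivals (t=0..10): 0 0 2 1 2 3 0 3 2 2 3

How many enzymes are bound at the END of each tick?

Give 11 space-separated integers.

Answer: 0 0 2 3 4 4 4 4 4 4 4

Derivation:
t=0: arr=0 -> substrate=0 bound=0 product=0
t=1: arr=0 -> substrate=0 bound=0 product=0
t=2: arr=2 -> substrate=0 bound=2 product=0
t=3: arr=1 -> substrate=0 bound=3 product=0
t=4: arr=2 -> substrate=1 bound=4 product=0
t=5: arr=3 -> substrate=2 bound=4 product=2
t=6: arr=0 -> substrate=1 bound=4 product=3
t=7: arr=3 -> substrate=3 bound=4 product=4
t=8: arr=2 -> substrate=3 bound=4 product=6
t=9: arr=2 -> substrate=4 bound=4 product=7
t=10: arr=3 -> substrate=6 bound=4 product=8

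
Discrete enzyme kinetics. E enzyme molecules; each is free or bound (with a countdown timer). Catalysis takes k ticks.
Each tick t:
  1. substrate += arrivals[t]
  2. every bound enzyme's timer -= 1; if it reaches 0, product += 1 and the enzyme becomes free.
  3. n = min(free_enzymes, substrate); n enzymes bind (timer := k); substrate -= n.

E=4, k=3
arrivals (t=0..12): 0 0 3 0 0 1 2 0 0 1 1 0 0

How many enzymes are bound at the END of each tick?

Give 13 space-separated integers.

Answer: 0 0 3 3 3 1 3 3 2 1 2 2 1

Derivation:
t=0: arr=0 -> substrate=0 bound=0 product=0
t=1: arr=0 -> substrate=0 bound=0 product=0
t=2: arr=3 -> substrate=0 bound=3 product=0
t=3: arr=0 -> substrate=0 bound=3 product=0
t=4: arr=0 -> substrate=0 bound=3 product=0
t=5: arr=1 -> substrate=0 bound=1 product=3
t=6: arr=2 -> substrate=0 bound=3 product=3
t=7: arr=0 -> substrate=0 bound=3 product=3
t=8: arr=0 -> substrate=0 bound=2 product=4
t=9: arr=1 -> substrate=0 bound=1 product=6
t=10: arr=1 -> substrate=0 bound=2 product=6
t=11: arr=0 -> substrate=0 bound=2 product=6
t=12: arr=0 -> substrate=0 bound=1 product=7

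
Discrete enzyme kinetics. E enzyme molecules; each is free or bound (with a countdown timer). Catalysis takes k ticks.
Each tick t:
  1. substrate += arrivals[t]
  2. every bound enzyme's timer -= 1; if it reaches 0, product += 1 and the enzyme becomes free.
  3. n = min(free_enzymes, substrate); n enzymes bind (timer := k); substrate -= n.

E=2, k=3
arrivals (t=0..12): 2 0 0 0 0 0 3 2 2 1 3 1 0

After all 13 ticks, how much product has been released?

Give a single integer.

Answer: 6

Derivation:
t=0: arr=2 -> substrate=0 bound=2 product=0
t=1: arr=0 -> substrate=0 bound=2 product=0
t=2: arr=0 -> substrate=0 bound=2 product=0
t=3: arr=0 -> substrate=0 bound=0 product=2
t=4: arr=0 -> substrate=0 bound=0 product=2
t=5: arr=0 -> substrate=0 bound=0 product=2
t=6: arr=3 -> substrate=1 bound=2 product=2
t=7: arr=2 -> substrate=3 bound=2 product=2
t=8: arr=2 -> substrate=5 bound=2 product=2
t=9: arr=1 -> substrate=4 bound=2 product=4
t=10: arr=3 -> substrate=7 bound=2 product=4
t=11: arr=1 -> substrate=8 bound=2 product=4
t=12: arr=0 -> substrate=6 bound=2 product=6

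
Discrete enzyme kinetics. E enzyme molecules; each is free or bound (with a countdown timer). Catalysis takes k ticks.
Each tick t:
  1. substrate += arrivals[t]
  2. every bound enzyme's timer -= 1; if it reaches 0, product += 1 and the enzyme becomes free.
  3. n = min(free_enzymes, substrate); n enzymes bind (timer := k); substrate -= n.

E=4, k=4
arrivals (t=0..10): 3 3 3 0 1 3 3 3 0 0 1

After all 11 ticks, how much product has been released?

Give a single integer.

Answer: 8

Derivation:
t=0: arr=3 -> substrate=0 bound=3 product=0
t=1: arr=3 -> substrate=2 bound=4 product=0
t=2: arr=3 -> substrate=5 bound=4 product=0
t=3: arr=0 -> substrate=5 bound=4 product=0
t=4: arr=1 -> substrate=3 bound=4 product=3
t=5: arr=3 -> substrate=5 bound=4 product=4
t=6: arr=3 -> substrate=8 bound=4 product=4
t=7: arr=3 -> substrate=11 bound=4 product=4
t=8: arr=0 -> substrate=8 bound=4 product=7
t=9: arr=0 -> substrate=7 bound=4 product=8
t=10: arr=1 -> substrate=8 bound=4 product=8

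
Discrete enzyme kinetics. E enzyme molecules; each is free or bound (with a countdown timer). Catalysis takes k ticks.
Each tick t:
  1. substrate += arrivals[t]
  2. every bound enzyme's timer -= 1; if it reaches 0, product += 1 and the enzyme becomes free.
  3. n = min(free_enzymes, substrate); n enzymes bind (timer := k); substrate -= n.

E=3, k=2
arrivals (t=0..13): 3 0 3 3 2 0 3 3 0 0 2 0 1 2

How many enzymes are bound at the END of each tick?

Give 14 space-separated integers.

t=0: arr=3 -> substrate=0 bound=3 product=0
t=1: arr=0 -> substrate=0 bound=3 product=0
t=2: arr=3 -> substrate=0 bound=3 product=3
t=3: arr=3 -> substrate=3 bound=3 product=3
t=4: arr=2 -> substrate=2 bound=3 product=6
t=5: arr=0 -> substrate=2 bound=3 product=6
t=6: arr=3 -> substrate=2 bound=3 product=9
t=7: arr=3 -> substrate=5 bound=3 product=9
t=8: arr=0 -> substrate=2 bound=3 product=12
t=9: arr=0 -> substrate=2 bound=3 product=12
t=10: arr=2 -> substrate=1 bound=3 product=15
t=11: arr=0 -> substrate=1 bound=3 product=15
t=12: arr=1 -> substrate=0 bound=2 product=18
t=13: arr=2 -> substrate=1 bound=3 product=18

Answer: 3 3 3 3 3 3 3 3 3 3 3 3 2 3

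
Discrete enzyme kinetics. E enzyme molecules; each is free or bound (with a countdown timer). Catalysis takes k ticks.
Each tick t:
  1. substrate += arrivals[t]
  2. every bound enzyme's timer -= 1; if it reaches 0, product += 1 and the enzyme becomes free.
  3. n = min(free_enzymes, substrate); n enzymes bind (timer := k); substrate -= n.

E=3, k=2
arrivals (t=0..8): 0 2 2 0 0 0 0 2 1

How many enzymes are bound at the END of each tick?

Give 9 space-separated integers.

Answer: 0 2 3 2 1 0 0 2 3

Derivation:
t=0: arr=0 -> substrate=0 bound=0 product=0
t=1: arr=2 -> substrate=0 bound=2 product=0
t=2: arr=2 -> substrate=1 bound=3 product=0
t=3: arr=0 -> substrate=0 bound=2 product=2
t=4: arr=0 -> substrate=0 bound=1 product=3
t=5: arr=0 -> substrate=0 bound=0 product=4
t=6: arr=0 -> substrate=0 bound=0 product=4
t=7: arr=2 -> substrate=0 bound=2 product=4
t=8: arr=1 -> substrate=0 bound=3 product=4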